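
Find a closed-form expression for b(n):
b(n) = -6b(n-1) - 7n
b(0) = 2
First-order linear with linear forcing.
Homogeneous solution: b_h(n) = A·(-6)^n.
Try particular b_p(n) = pn + q. Substituting:
  pn + q = -6(p(n-1) + q) - 7n.
Matching the n-coefficient: p = -6p - 7 ⇒ p = -1.
Matching constants: q = 6p - 6q ⇒ q = - \frac{6}{7}.
General: b(n) = A·(-6)^n - n - \frac{6}{7}.
Apply b(0) = 2: A - \frac{6}{7} = 2 ⇒ A = \frac{20}{7}.
So b(n) = \frac{20 \left(-6\right)^{n}}{7} - n - \frac{6}{7}.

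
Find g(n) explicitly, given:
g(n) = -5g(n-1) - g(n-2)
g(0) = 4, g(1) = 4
Characteristic equation: x² + 5x + 1 = 0.
Discriminant Δ = (-5)² + 4·(-1) = 21.
Roots r₁,₂ = (-5 ± √21)/2, so r₁ = - \frac{5}{2} + \frac{\sqrt{21}}{2}, r₂ = - \frac{5}{2} - \frac{\sqrt{21}}{2}.
General solution: g(n) = A·r₁^n + B·r₂^n.
From the initial conditions, A + B = 4 and r₁A + r₂B = 4.
Since r₁ - r₂ = √21: A = (4 - (4)r₂)/√21 = 2 + \frac{2 \sqrt{21}}{3}, and B = 4 - A = 2 - \frac{2 \sqrt{21}}{3}.
So g(n) = \left(2 + \frac{2 \sqrt{21}}{3}\right)\left(- \frac{5}{2} + \frac{\sqrt{21}}{2}\right)^n + \left(2 - \frac{2 \sqrt{21}}{3}\right)\left(- \frac{5}{2} - \frac{\sqrt{21}}{2}\right)^n.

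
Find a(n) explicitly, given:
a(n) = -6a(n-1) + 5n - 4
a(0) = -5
First-order linear with linear forcing.
Homogeneous solution: a_h(n) = A·(-6)^n.
Try particular a_p(n) = pn + q. Substituting:
  pn + q = -6(p(n-1) + q) + 5n - 4.
Matching the n-coefficient: p = -6p + 5 ⇒ p = \frac{5}{7}.
Matching constants: q = 6p - 6q - 4 ⇒ q = \frac{2}{49}.
General: a(n) = A·(-6)^n + \frac{5 n}{7} + \frac{2}{49}.
Apply a(0) = -5: A + \frac{2}{49} = -5 ⇒ A = - \frac{247}{49}.
So a(n) = - \frac{247 \left(-6\right)^{n}}{49} + \frac{5 n}{7} + \frac{2}{49}.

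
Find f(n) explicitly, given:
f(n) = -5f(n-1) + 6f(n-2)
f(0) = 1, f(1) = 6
Characteristic equation: x² + 5x - 6 = 0, which factors as (x - (1))(x - (-6)) = 0.
Roots r₁ = 1, r₂ = -6 (distinct).
General solution: f(n) = A·(1)^n + B·(-6)^n.
From f(0) = 1: A + B = 1.
From f(1) = 6: A - 6B = 6.
Solving: A = \frac{12}{7}, B = - \frac{5}{7}.
So f(n) = \frac{12}{7} - \frac{5 \left(-6\right)^{n}}{7}.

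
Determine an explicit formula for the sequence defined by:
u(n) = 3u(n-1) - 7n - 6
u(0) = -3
First-order linear with linear forcing.
Homogeneous solution: u_h(n) = A·(3)^n.
Try particular u_p(n) = pn + q. Substituting:
  pn + q = 3(p(n-1) + q) - 7n - 6.
Matching the n-coefficient: p = 3p - 7 ⇒ p = \frac{7}{2}.
Matching constants: q = -3p + 3q - 6 ⇒ q = \frac{33}{4}.
General: u(n) = A·(3)^n + \frac{7 n}{2} + \frac{33}{4}.
Apply u(0) = -3: A + \frac{33}{4} = -3 ⇒ A = - \frac{45}{4}.
So u(n) = - \frac{45 \cdot 3^{n}}{4} + \frac{7 n}{2} + \frac{33}{4}.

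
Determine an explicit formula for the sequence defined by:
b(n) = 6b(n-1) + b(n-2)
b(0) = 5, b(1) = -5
Characteristic equation: x² - 6x - 1 = 0.
Discriminant Δ = (6)² + 4·(1) = 40.
Roots r₁,₂ = (6 ± √40)/2, so r₁ = 3 + \sqrt{10}, r₂ = 3 - \sqrt{10}.
General solution: b(n) = A·r₁^n + B·r₂^n.
From the initial conditions, A + B = 5 and r₁A + r₂B = -5.
Since r₁ - r₂ = √40: A = (-5 - (5)r₂)/√40 = \frac{5}{2} - \sqrt{10}, and B = 5 - A = \frac{5}{2} + \sqrt{10}.
So b(n) = \left(\frac{5}{2} - \sqrt{10}\right)\left(3 + \sqrt{10}\right)^n + \left(\frac{5}{2} + \sqrt{10}\right)\left(3 - \sqrt{10}\right)^n.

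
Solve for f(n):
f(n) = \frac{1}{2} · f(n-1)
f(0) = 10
Pure geometric recurrence with ratio \frac{1}{2}.
By induction f(n) = f(0) · (\frac{1}{2})^n = 10 \cdot 2^{- n}.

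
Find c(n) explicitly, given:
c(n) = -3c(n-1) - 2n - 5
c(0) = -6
First-order linear with linear forcing.
Homogeneous solution: c_h(n) = A·(-3)^n.
Try particular c_p(n) = pn + q. Substituting:
  pn + q = -3(p(n-1) + q) - 2n - 5.
Matching the n-coefficient: p = -3p - 2 ⇒ p = - \frac{1}{2}.
Matching constants: q = 3p - 3q - 5 ⇒ q = - \frac{13}{8}.
General: c(n) = A·(-3)^n - \frac{n}{2} - \frac{13}{8}.
Apply c(0) = -6: A - \frac{13}{8} = -6 ⇒ A = - \frac{35}{8}.
So c(n) = - \frac{35 \left(-3\right)^{n}}{8} - \frac{n}{2} - \frac{13}{8}.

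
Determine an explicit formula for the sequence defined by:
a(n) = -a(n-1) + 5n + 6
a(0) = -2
First-order linear with linear forcing.
Homogeneous solution: a_h(n) = A·(-1)^n.
Try particular a_p(n) = pn + q. Substituting:
  pn + q = -(p(n-1) + q) + 5n + 6.
Matching the n-coefficient: p = -p + 5 ⇒ p = \frac{5}{2}.
Matching constants: q = p - q + 6 ⇒ q = \frac{17}{4}.
General: a(n) = A·(-1)^n + \frac{5 n}{2} + \frac{17}{4}.
Apply a(0) = -2: A + \frac{17}{4} = -2 ⇒ A = - \frac{25}{4}.
So a(n) = - \frac{25 \left(-1\right)^{n}}{4} + \frac{5 n}{2} + \frac{17}{4}.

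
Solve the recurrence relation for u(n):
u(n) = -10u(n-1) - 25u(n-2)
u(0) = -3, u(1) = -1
Characteristic equation: x² + 10x + 25 = 0, which is (x - (-5))².
Repeated root r = -5.
General solution: u(n) = (A + Bn)·(-5)^n.
From u(0) = -3: A = -3.
From u(1) = -1: (A + B)·(-5) = -1 ⇒ B = \frac{16}{5}.
So u(n) = \left(\frac{16 n}{5} - 3\right) \cdot (-5)^n.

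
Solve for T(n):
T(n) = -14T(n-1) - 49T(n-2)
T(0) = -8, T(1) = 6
Characteristic equation: x² + 14x + 49 = 0, which is (x - (-7))².
Repeated root r = -7.
General solution: T(n) = (A + Bn)·(-7)^n.
From T(0) = -8: A = -8.
From T(1) = 6: (A + B)·(-7) = 6 ⇒ B = \frac{50}{7}.
So T(n) = \left(\frac{50 n}{7} - 8\right) \cdot (-7)^n.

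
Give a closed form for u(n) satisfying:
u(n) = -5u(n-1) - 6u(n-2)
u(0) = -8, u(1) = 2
Characteristic equation: x² + 5x + 6 = 0, which factors as (x - (-2))(x - (-3)) = 0.
Roots r₁ = -2, r₂ = -3 (distinct).
General solution: u(n) = A·(-2)^n + B·(-3)^n.
From u(0) = -8: A + B = -8.
From u(1) = 2: -2A - 3B = 2.
Solving: A = -22, B = 14.
So u(n) = - 22 \left(-2\right)^{n} + 14 \left(-3\right)^{n}.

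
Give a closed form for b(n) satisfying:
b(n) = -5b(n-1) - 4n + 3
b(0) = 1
First-order linear with linear forcing.
Homogeneous solution: b_h(n) = A·(-5)^n.
Try particular b_p(n) = pn + q. Substituting:
  pn + q = -5(p(n-1) + q) - 4n + 3.
Matching the n-coefficient: p = -5p - 4 ⇒ p = - \frac{2}{3}.
Matching constants: q = 5p - 5q + 3 ⇒ q = - \frac{1}{18}.
General: b(n) = A·(-5)^n - \frac{2 n}{3} - \frac{1}{18}.
Apply b(0) = 1: A - \frac{1}{18} = 1 ⇒ A = \frac{19}{18}.
So b(n) = \frac{19 \left(-5\right)^{n}}{18} - \frac{2 n}{3} - \frac{1}{18}.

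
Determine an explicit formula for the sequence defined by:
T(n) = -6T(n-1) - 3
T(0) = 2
First-order linear non-homogeneous.
Homogeneous solution: T_h(n) = A·(-6)^n.
Try constant particular solution T_p = K: K = -6K - 3 ⇒ K = - \frac{3}{7}.
General: T(n) = A·(-6)^n - \frac{3}{7}.
Apply T(0) = 2: A - \frac{3}{7} = 2 ⇒ A = \frac{17}{7}.
So T(n) = \frac{17 \left(-6\right)^{n}}{7} - \frac{3}{7}.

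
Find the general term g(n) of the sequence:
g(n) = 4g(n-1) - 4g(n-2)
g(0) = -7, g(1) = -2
Characteristic equation: x² - 4x + 4 = 0, which is (x - (2))².
Repeated root r = 2.
General solution: g(n) = (A + Bn)·(2)^n.
From g(0) = -7: A = -7.
From g(1) = -2: (A + B)·(2) = -2 ⇒ B = 6.
So g(n) = \left(6 n - 7\right) \cdot (2)^n.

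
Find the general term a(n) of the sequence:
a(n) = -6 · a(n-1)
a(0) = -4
Pure geometric recurrence with ratio -6.
By induction a(n) = a(0) · (-6)^n = - 4 \left(-6\right)^{n}.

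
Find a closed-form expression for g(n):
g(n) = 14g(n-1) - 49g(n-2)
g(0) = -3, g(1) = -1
Characteristic equation: x² - 14x + 49 = 0, which is (x - (7))².
Repeated root r = 7.
General solution: g(n) = (A + Bn)·(7)^n.
From g(0) = -3: A = -3.
From g(1) = -1: (A + B)·(7) = -1 ⇒ B = \frac{20}{7}.
So g(n) = \left(\frac{20 n}{7} - 3\right) \cdot (7)^n.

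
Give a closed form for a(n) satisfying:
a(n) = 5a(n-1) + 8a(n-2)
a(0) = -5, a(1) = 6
Characteristic equation: x² - 5x - 8 = 0.
Discriminant Δ = (5)² + 4·(8) = 57.
Roots r₁,₂ = (5 ± √57)/2, so r₁ = \frac{5}{2} + \frac{\sqrt{57}}{2}, r₂ = \frac{5}{2} - \frac{\sqrt{57}}{2}.
General solution: a(n) = A·r₁^n + B·r₂^n.
From the initial conditions, A + B = -5 and r₁A + r₂B = 6.
Since r₁ - r₂ = √57: A = (6 - (-5)r₂)/√57 = - \frac{5}{2} + \frac{37 \sqrt{57}}{114}, and B = -5 - A = - \frac{5}{2} - \frac{37 \sqrt{57}}{114}.
So a(n) = \left(- \frac{5}{2} + \frac{37 \sqrt{57}}{114}\right)\left(\frac{5}{2} + \frac{\sqrt{57}}{2}\right)^n + \left(- \frac{5}{2} - \frac{37 \sqrt{57}}{114}\right)\left(\frac{5}{2} - \frac{\sqrt{57}}{2}\right)^n.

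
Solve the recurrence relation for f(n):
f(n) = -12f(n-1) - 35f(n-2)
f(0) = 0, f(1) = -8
Characteristic equation: x² + 12x + 35 = 0, which factors as (x - (-7))(x - (-5)) = 0.
Roots r₁ = -7, r₂ = -5 (distinct).
General solution: f(n) = A·(-7)^n + B·(-5)^n.
From f(0) = 0: A + B = 0.
From f(1) = -8: -7A - 5B = -8.
Solving: A = 4, B = -4.
So f(n) = - 4 \left(-5\right)^{n} + 4 \left(-7\right)^{n}.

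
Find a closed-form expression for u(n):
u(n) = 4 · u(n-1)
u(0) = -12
Pure geometric recurrence with ratio 4.
By induction u(n) = u(0) · (4)^n = - 12 \cdot 4^{n}.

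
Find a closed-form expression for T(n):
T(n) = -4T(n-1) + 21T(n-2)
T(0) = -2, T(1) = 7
Characteristic equation: x² + 4x - 21 = 0, which factors as (x - (-7))(x - (3)) = 0.
Roots r₁ = -7, r₂ = 3 (distinct).
General solution: T(n) = A·(-7)^n + B·(3)^n.
From T(0) = -2: A + B = -2.
From T(1) = 7: -7A + 3B = 7.
Solving: A = - \frac{13}{10}, B = - \frac{7}{10}.
So T(n) = - \frac{13 \left(-7\right)^{n}}{10} - \frac{7 \cdot 3^{n}}{10}.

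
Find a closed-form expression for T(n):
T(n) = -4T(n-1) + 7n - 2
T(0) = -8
First-order linear with linear forcing.
Homogeneous solution: T_h(n) = A·(-4)^n.
Try particular T_p(n) = pn + q. Substituting:
  pn + q = -4(p(n-1) + q) + 7n - 2.
Matching the n-coefficient: p = -4p + 7 ⇒ p = \frac{7}{5}.
Matching constants: q = 4p - 4q - 2 ⇒ q = \frac{18}{25}.
General: T(n) = A·(-4)^n + \frac{7 n}{5} + \frac{18}{25}.
Apply T(0) = -8: A + \frac{18}{25} = -8 ⇒ A = - \frac{218}{25}.
So T(n) = - \frac{218 \left(-4\right)^{n}}{25} + \frac{7 n}{5} + \frac{18}{25}.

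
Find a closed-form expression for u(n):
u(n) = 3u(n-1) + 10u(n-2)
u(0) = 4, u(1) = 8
Characteristic equation: x² - 3x - 10 = 0, which factors as (x - (-2))(x - (5)) = 0.
Roots r₁ = -2, r₂ = 5 (distinct).
General solution: u(n) = A·(-2)^n + B·(5)^n.
From u(0) = 4: A + B = 4.
From u(1) = 8: -2A + 5B = 8.
Solving: A = \frac{12}{7}, B = \frac{16}{7}.
So u(n) = \frac{12 \left(-2\right)^{n}}{7} + \frac{16 \cdot 5^{n}}{7}.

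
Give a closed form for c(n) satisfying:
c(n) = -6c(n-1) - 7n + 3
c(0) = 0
First-order linear with linear forcing.
Homogeneous solution: c_h(n) = A·(-6)^n.
Try particular c_p(n) = pn + q. Substituting:
  pn + q = -6(p(n-1) + q) - 7n + 3.
Matching the n-coefficient: p = -6p - 7 ⇒ p = -1.
Matching constants: q = 6p - 6q + 3 ⇒ q = - \frac{3}{7}.
General: c(n) = A·(-6)^n - n - \frac{3}{7}.
Apply c(0) = 0: A - \frac{3}{7} = 0 ⇒ A = \frac{3}{7}.
So c(n) = \frac{3 \left(-6\right)^{n}}{7} - n - \frac{3}{7}.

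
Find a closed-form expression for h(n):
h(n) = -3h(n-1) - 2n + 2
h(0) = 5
First-order linear with linear forcing.
Homogeneous solution: h_h(n) = A·(-3)^n.
Try particular h_p(n) = pn + q. Substituting:
  pn + q = -3(p(n-1) + q) - 2n + 2.
Matching the n-coefficient: p = -3p - 2 ⇒ p = - \frac{1}{2}.
Matching constants: q = 3p - 3q + 2 ⇒ q = \frac{1}{8}.
General: h(n) = A·(-3)^n - \frac{n}{2} + \frac{1}{8}.
Apply h(0) = 5: A + \frac{1}{8} = 5 ⇒ A = \frac{39}{8}.
So h(n) = \frac{39 \left(-3\right)^{n}}{8} - \frac{n}{2} + \frac{1}{8}.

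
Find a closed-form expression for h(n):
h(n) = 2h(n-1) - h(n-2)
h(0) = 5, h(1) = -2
Characteristic equation: x² - 2x + 1 = 0, which is (x - (1))².
Repeated root r = 1.
General solution: h(n) = (A + Bn)·(1)^n.
From h(0) = 5: A = 5.
From h(1) = -2: (A + B)·(1) = -2 ⇒ B = -7.
So h(n) = \left(5 - 7 n\right) \cdot (1)^n.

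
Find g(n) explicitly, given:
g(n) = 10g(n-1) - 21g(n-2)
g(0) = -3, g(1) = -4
Characteristic equation: x² - 10x + 21 = 0, which factors as (x - (3))(x - (7)) = 0.
Roots r₁ = 3, r₂ = 7 (distinct).
General solution: g(n) = A·(3)^n + B·(7)^n.
From g(0) = -3: A + B = -3.
From g(1) = -4: 3A + 7B = -4.
Solving: A = - \frac{17}{4}, B = \frac{5}{4}.
So g(n) = - \frac{17 \cdot 3^{n}}{4} + \frac{5 \cdot 7^{n}}{4}.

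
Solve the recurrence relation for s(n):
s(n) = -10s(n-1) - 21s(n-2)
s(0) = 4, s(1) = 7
Characteristic equation: x² + 10x + 21 = 0, which factors as (x - (-3))(x - (-7)) = 0.
Roots r₁ = -3, r₂ = -7 (distinct).
General solution: s(n) = A·(-3)^n + B·(-7)^n.
From s(0) = 4: A + B = 4.
From s(1) = 7: -3A - 7B = 7.
Solving: A = \frac{35}{4}, B = - \frac{19}{4}.
So s(n) = \frac{35 \left(-3\right)^{n}}{4} - \frac{19 \left(-7\right)^{n}}{4}.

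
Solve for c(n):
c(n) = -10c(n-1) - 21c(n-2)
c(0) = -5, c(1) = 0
Characteristic equation: x² + 10x + 21 = 0, which factors as (x - (-7))(x - (-3)) = 0.
Roots r₁ = -7, r₂ = -3 (distinct).
General solution: c(n) = A·(-7)^n + B·(-3)^n.
From c(0) = -5: A + B = -5.
From c(1) = 0: -7A - 3B = 0.
Solving: A = \frac{15}{4}, B = - \frac{35}{4}.
So c(n) = - \frac{35 \left(-3\right)^{n}}{4} + \frac{15 \left(-7\right)^{n}}{4}.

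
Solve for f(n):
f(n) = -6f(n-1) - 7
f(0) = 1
First-order linear non-homogeneous.
Homogeneous solution: f_h(n) = A·(-6)^n.
Try constant particular solution f_p = K: K = -6K - 7 ⇒ K = -1.
General: f(n) = A·(-6)^n - 1.
Apply f(0) = 1: A - 1 = 1 ⇒ A = 2.
So f(n) = 2 \left(-6\right)^{n} - 1.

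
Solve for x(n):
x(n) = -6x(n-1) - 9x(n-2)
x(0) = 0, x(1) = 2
Characteristic equation: x² + 6x + 9 = 0, which is (x - (-3))².
Repeated root r = -3.
General solution: x(n) = (A + Bn)·(-3)^n.
From x(0) = 0: A = 0.
From x(1) = 2: (A + B)·(-3) = 2 ⇒ B = - \frac{2}{3}.
So x(n) = \left(- \frac{2 n}{3}\right) \cdot (-3)^n.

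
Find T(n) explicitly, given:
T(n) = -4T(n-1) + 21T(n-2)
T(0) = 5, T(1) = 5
Characteristic equation: x² + 4x - 21 = 0, which factors as (x - (3))(x - (-7)) = 0.
Roots r₁ = 3, r₂ = -7 (distinct).
General solution: T(n) = A·(3)^n + B·(-7)^n.
From T(0) = 5: A + B = 5.
From T(1) = 5: 3A - 7B = 5.
Solving: A = 4, B = 1.
So T(n) = \left(-7\right)^{n} + 4 \cdot 3^{n}.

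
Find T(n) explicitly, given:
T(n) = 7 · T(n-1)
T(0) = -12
Pure geometric recurrence with ratio 7.
By induction T(n) = T(0) · (7)^n = - 12 \cdot 7^{n}.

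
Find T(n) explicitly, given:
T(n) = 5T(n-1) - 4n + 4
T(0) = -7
First-order linear with linear forcing.
Homogeneous solution: T_h(n) = A·(5)^n.
Try particular T_p(n) = pn + q. Substituting:
  pn + q = 5(p(n-1) + q) - 4n + 4.
Matching the n-coefficient: p = 5p - 4 ⇒ p = 1.
Matching constants: q = -5p + 5q + 4 ⇒ q = \frac{1}{4}.
General: T(n) = A·(5)^n + n + \frac{1}{4}.
Apply T(0) = -7: A + \frac{1}{4} = -7 ⇒ A = - \frac{29}{4}.
So T(n) = - \frac{29 \cdot 5^{n}}{4} + n + \frac{1}{4}.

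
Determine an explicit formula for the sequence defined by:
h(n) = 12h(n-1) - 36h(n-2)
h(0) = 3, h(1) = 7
Characteristic equation: x² - 12x + 36 = 0, which is (x - (6))².
Repeated root r = 6.
General solution: h(n) = (A + Bn)·(6)^n.
From h(0) = 3: A = 3.
From h(1) = 7: (A + B)·(6) = 7 ⇒ B = - \frac{11}{6}.
So h(n) = \left(3 - \frac{11 n}{6}\right) \cdot (6)^n.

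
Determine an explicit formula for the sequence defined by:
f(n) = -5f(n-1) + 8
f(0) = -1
First-order linear non-homogeneous.
Homogeneous solution: f_h(n) = A·(-5)^n.
Try constant particular solution f_p = K: K = -5K + 8 ⇒ K = \frac{4}{3}.
General: f(n) = A·(-5)^n + \frac{4}{3}.
Apply f(0) = -1: A + \frac{4}{3} = -1 ⇒ A = - \frac{7}{3}.
So f(n) = \frac{4}{3} - \frac{7 \left(-5\right)^{n}}{3}.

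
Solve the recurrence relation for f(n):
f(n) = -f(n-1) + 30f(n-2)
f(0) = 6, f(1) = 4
Characteristic equation: x² + x - 30 = 0, which factors as (x - (-6))(x - (5)) = 0.
Roots r₁ = -6, r₂ = 5 (distinct).
General solution: f(n) = A·(-6)^n + B·(5)^n.
From f(0) = 6: A + B = 6.
From f(1) = 4: -6A + 5B = 4.
Solving: A = \frac{26}{11}, B = \frac{40}{11}.
So f(n) = \frac{26 \left(-6\right)^{n}}{11} + \frac{40 \cdot 5^{n}}{11}.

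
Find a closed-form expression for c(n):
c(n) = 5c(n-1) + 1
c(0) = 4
First-order linear non-homogeneous.
Homogeneous solution: c_h(n) = A·(5)^n.
Try constant particular solution c_p = K: K = 5K + 1 ⇒ K = - \frac{1}{4}.
General: c(n) = A·(5)^n - \frac{1}{4}.
Apply c(0) = 4: A - \frac{1}{4} = 4 ⇒ A = \frac{17}{4}.
So c(n) = \frac{17 \cdot 5^{n}}{4} - \frac{1}{4}.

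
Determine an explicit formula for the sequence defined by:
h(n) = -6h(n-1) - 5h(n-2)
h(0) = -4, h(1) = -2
Characteristic equation: x² + 6x + 5 = 0, which factors as (x - (-5))(x - (-1)) = 0.
Roots r₁ = -5, r₂ = -1 (distinct).
General solution: h(n) = A·(-5)^n + B·(-1)^n.
From h(0) = -4: A + B = -4.
From h(1) = -2: -5A - B = -2.
Solving: A = \frac{3}{2}, B = - \frac{11}{2}.
So h(n) = - \frac{11 \left(-1\right)^{n}}{2} + \frac{3 \left(-5\right)^{n}}{2}.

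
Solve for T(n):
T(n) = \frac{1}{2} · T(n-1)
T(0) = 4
Pure geometric recurrence with ratio \frac{1}{2}.
By induction T(n) = T(0) · (\frac{1}{2})^n = 4 \cdot 2^{- n}.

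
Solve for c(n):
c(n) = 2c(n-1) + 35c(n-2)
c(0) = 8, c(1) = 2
Characteristic equation: x² - 2x - 35 = 0, which factors as (x - (7))(x - (-5)) = 0.
Roots r₁ = 7, r₂ = -5 (distinct).
General solution: c(n) = A·(7)^n + B·(-5)^n.
From c(0) = 8: A + B = 8.
From c(1) = 2: 7A - 5B = 2.
Solving: A = \frac{7}{2}, B = \frac{9}{2}.
So c(n) = \frac{9 \left(-5\right)^{n}}{2} + \frac{7 \cdot 7^{n}}{2}.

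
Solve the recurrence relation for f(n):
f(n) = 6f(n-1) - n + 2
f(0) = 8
First-order linear with linear forcing.
Homogeneous solution: f_h(n) = A·(6)^n.
Try particular f_p(n) = pn + q. Substituting:
  pn + q = 6(p(n-1) + q) - n + 2.
Matching the n-coefficient: p = 6p - 1 ⇒ p = \frac{1}{5}.
Matching constants: q = -6p + 6q + 2 ⇒ q = - \frac{4}{25}.
General: f(n) = A·(6)^n + \frac{n}{5} - \frac{4}{25}.
Apply f(0) = 8: A - \frac{4}{25} = 8 ⇒ A = \frac{204}{25}.
So f(n) = \frac{204 \cdot 6^{n}}{25} + \frac{n}{5} - \frac{4}{25}.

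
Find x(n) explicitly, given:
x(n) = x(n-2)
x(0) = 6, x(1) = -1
Characteristic equation: x² - 1 = 0, which factors as (x - (-1))(x - (1)) = 0.
Roots r₁ = -1, r₂ = 1 (distinct).
General solution: x(n) = A·(-1)^n + B·(1)^n.
From x(0) = 6: A + B = 6.
From x(1) = -1: -A + B = -1.
Solving: A = \frac{7}{2}, B = \frac{5}{2}.
So x(n) = \frac{7 \left(-1\right)^{n}}{2} + \frac{5}{2}.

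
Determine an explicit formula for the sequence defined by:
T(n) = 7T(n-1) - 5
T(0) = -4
First-order linear non-homogeneous.
Homogeneous solution: T_h(n) = A·(7)^n.
Try constant particular solution T_p = K: K = 7K - 5 ⇒ K = \frac{5}{6}.
General: T(n) = A·(7)^n + \frac{5}{6}.
Apply T(0) = -4: A + \frac{5}{6} = -4 ⇒ A = - \frac{29}{6}.
So T(n) = \frac{5}{6} - \frac{29 \cdot 7^{n}}{6}.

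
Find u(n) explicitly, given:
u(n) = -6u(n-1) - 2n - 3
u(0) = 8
First-order linear with linear forcing.
Homogeneous solution: u_h(n) = A·(-6)^n.
Try particular u_p(n) = pn + q. Substituting:
  pn + q = -6(p(n-1) + q) - 2n - 3.
Matching the n-coefficient: p = -6p - 2 ⇒ p = - \frac{2}{7}.
Matching constants: q = 6p - 6q - 3 ⇒ q = - \frac{33}{49}.
General: u(n) = A·(-6)^n - \frac{2 n}{7} - \frac{33}{49}.
Apply u(0) = 8: A - \frac{33}{49} = 8 ⇒ A = \frac{425}{49}.
So u(n) = \frac{425 \left(-6\right)^{n}}{49} - \frac{2 n}{7} - \frac{33}{49}.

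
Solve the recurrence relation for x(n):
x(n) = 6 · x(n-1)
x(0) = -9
Pure geometric recurrence with ratio 6.
By induction x(n) = x(0) · (6)^n = - 9 \cdot 6^{n}.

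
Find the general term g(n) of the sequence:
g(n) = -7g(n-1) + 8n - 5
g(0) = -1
First-order linear with linear forcing.
Homogeneous solution: g_h(n) = A·(-7)^n.
Try particular g_p(n) = pn + q. Substituting:
  pn + q = -7(p(n-1) + q) + 8n - 5.
Matching the n-coefficient: p = -7p + 8 ⇒ p = 1.
Matching constants: q = 7p - 7q - 5 ⇒ q = \frac{1}{4}.
General: g(n) = A·(-7)^n + n + \frac{1}{4}.
Apply g(0) = -1: A + \frac{1}{4} = -1 ⇒ A = - \frac{5}{4}.
So g(n) = - \frac{5 \left(-7\right)^{n}}{4} + n + \frac{1}{4}.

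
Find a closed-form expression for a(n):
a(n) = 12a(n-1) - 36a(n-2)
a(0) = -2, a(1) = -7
Characteristic equation: x² - 12x + 36 = 0, which is (x - (6))².
Repeated root r = 6.
General solution: a(n) = (A + Bn)·(6)^n.
From a(0) = -2: A = -2.
From a(1) = -7: (A + B)·(6) = -7 ⇒ B = \frac{5}{6}.
So a(n) = \left(\frac{5 n}{6} - 2\right) \cdot (6)^n.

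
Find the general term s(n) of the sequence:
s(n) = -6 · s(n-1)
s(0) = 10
Pure geometric recurrence with ratio -6.
By induction s(n) = s(0) · (-6)^n = 10 \left(-6\right)^{n}.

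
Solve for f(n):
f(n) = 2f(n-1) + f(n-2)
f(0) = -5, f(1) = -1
Characteristic equation: x² - 2x - 1 = 0.
Discriminant Δ = (2)² + 4·(1) = 8.
Roots r₁,₂ = (2 ± √8)/2, so r₁ = 1 + \sqrt{2}, r₂ = 1 - \sqrt{2}.
General solution: f(n) = A·r₁^n + B·r₂^n.
From the initial conditions, A + B = -5 and r₁A + r₂B = -1.
Since r₁ - r₂ = √8: A = (-1 - (-5)r₂)/√8 = - \frac{5}{2} + \sqrt{2}, and B = -5 - A = - \frac{5}{2} - \sqrt{2}.
So f(n) = \left(- \frac{5}{2} + \sqrt{2}\right)\left(1 + \sqrt{2}\right)^n + \left(- \frac{5}{2} - \sqrt{2}\right)\left(1 - \sqrt{2}\right)^n.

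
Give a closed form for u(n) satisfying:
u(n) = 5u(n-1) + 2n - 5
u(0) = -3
First-order linear with linear forcing.
Homogeneous solution: u_h(n) = A·(5)^n.
Try particular u_p(n) = pn + q. Substituting:
  pn + q = 5(p(n-1) + q) + 2n - 5.
Matching the n-coefficient: p = 5p + 2 ⇒ p = - \frac{1}{2}.
Matching constants: q = -5p + 5q - 5 ⇒ q = \frac{5}{8}.
General: u(n) = A·(5)^n - \frac{n}{2} + \frac{5}{8}.
Apply u(0) = -3: A + \frac{5}{8} = -3 ⇒ A = - \frac{29}{8}.
So u(n) = - \frac{29 \cdot 5^{n}}{8} - \frac{n}{2} + \frac{5}{8}.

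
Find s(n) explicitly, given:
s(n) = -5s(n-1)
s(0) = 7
This is a homogeneous first-order recurrence with ratio -5.
By induction s(n) = s(0) · (-5)^n = 7 \left(-5\right)^{n}.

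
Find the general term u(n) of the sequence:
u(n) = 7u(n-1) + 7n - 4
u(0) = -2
First-order linear with linear forcing.
Homogeneous solution: u_h(n) = A·(7)^n.
Try particular u_p(n) = pn + q. Substituting:
  pn + q = 7(p(n-1) + q) + 7n - 4.
Matching the n-coefficient: p = 7p + 7 ⇒ p = - \frac{7}{6}.
Matching constants: q = -7p + 7q - 4 ⇒ q = - \frac{25}{36}.
General: u(n) = A·(7)^n - \frac{7 n}{6} - \frac{25}{36}.
Apply u(0) = -2: A - \frac{25}{36} = -2 ⇒ A = - \frac{47}{36}.
So u(n) = - \frac{47 \cdot 7^{n}}{36} - \frac{7 n}{6} - \frac{25}{36}.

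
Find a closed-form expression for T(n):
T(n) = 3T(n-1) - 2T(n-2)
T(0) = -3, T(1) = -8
Characteristic equation: x² - 3x + 2 = 0, which factors as (x - (2))(x - (1)) = 0.
Roots r₁ = 2, r₂ = 1 (distinct).
General solution: T(n) = A·(2)^n + B·(1)^n.
From T(0) = -3: A + B = -3.
From T(1) = -8: 2A + B = -8.
Solving: A = -5, B = 2.
So T(n) = 2 - 5 \cdot 2^{n}.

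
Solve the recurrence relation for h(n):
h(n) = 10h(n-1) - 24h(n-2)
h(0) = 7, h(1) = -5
Characteristic equation: x² - 10x + 24 = 0, which factors as (x - (4))(x - (6)) = 0.
Roots r₁ = 4, r₂ = 6 (distinct).
General solution: h(n) = A·(4)^n + B·(6)^n.
From h(0) = 7: A + B = 7.
From h(1) = -5: 4A + 6B = -5.
Solving: A = \frac{47}{2}, B = - \frac{33}{2}.
So h(n) = \frac{47 \cdot 4^{n}}{2} - \frac{33 \cdot 6^{n}}{2}.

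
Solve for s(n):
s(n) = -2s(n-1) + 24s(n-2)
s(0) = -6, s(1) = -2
Characteristic equation: x² + 2x - 24 = 0, which factors as (x - (4))(x - (-6)) = 0.
Roots r₁ = 4, r₂ = -6 (distinct).
General solution: s(n) = A·(4)^n + B·(-6)^n.
From s(0) = -6: A + B = -6.
From s(1) = -2: 4A - 6B = -2.
Solving: A = - \frac{19}{5}, B = - \frac{11}{5}.
So s(n) = - \frac{11 \left(-6\right)^{n}}{5} - \frac{19 \cdot 4^{n}}{5}.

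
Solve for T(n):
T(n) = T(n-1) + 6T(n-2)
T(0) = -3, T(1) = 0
Characteristic equation: x² - x - 6 = 0, which factors as (x - (-2))(x - (3)) = 0.
Roots r₁ = -2, r₂ = 3 (distinct).
General solution: T(n) = A·(-2)^n + B·(3)^n.
From T(0) = -3: A + B = -3.
From T(1) = 0: -2A + 3B = 0.
Solving: A = - \frac{9}{5}, B = - \frac{6}{5}.
So T(n) = - \frac{9 \left(-2\right)^{n}}{5} - \frac{6 \cdot 3^{n}}{5}.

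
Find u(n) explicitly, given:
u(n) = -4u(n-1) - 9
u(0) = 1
First-order linear non-homogeneous.
Homogeneous solution: u_h(n) = A·(-4)^n.
Try constant particular solution u_p = K: K = -4K - 9 ⇒ K = - \frac{9}{5}.
General: u(n) = A·(-4)^n - \frac{9}{5}.
Apply u(0) = 1: A - \frac{9}{5} = 1 ⇒ A = \frac{14}{5}.
So u(n) = \frac{14 \left(-4\right)^{n}}{5} - \frac{9}{5}.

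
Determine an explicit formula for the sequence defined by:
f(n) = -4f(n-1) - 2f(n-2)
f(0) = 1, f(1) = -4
Characteristic equation: x² + 4x + 2 = 0.
Discriminant Δ = (-4)² + 4·(-2) = 8.
Roots r₁,₂ = (-4 ± √8)/2, so r₁ = -2 + \sqrt{2}, r₂ = -2 - \sqrt{2}.
General solution: f(n) = A·r₁^n + B·r₂^n.
From the initial conditions, A + B = 1 and r₁A + r₂B = -4.
Since r₁ - r₂ = √8: A = (-4 - (1)r₂)/√8 = \frac{1}{2} - \frac{\sqrt{2}}{2}, and B = 1 - A = \frac{1}{2} + \frac{\sqrt{2}}{2}.
So f(n) = \left(\frac{1}{2} - \frac{\sqrt{2}}{2}\right)\left(-2 + \sqrt{2}\right)^n + \left(\frac{1}{2} + \frac{\sqrt{2}}{2}\right)\left(-2 - \sqrt{2}\right)^n.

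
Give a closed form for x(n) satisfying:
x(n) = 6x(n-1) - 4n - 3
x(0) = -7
First-order linear with linear forcing.
Homogeneous solution: x_h(n) = A·(6)^n.
Try particular x_p(n) = pn + q. Substituting:
  pn + q = 6(p(n-1) + q) - 4n - 3.
Matching the n-coefficient: p = 6p - 4 ⇒ p = \frac{4}{5}.
Matching constants: q = -6p + 6q - 3 ⇒ q = \frac{39}{25}.
General: x(n) = A·(6)^n + \frac{4 n}{5} + \frac{39}{25}.
Apply x(0) = -7: A + \frac{39}{25} = -7 ⇒ A = - \frac{214}{25}.
So x(n) = - \frac{214 \cdot 6^{n}}{25} + \frac{4 n}{5} + \frac{39}{25}.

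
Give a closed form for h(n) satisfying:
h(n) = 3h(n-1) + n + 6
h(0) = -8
First-order linear with linear forcing.
Homogeneous solution: h_h(n) = A·(3)^n.
Try particular h_p(n) = pn + q. Substituting:
  pn + q = 3(p(n-1) + q) + n + 6.
Matching the n-coefficient: p = 3p + 1 ⇒ p = - \frac{1}{2}.
Matching constants: q = -3p + 3q + 6 ⇒ q = - \frac{15}{4}.
General: h(n) = A·(3)^n - \frac{n}{2} - \frac{15}{4}.
Apply h(0) = -8: A - \frac{15}{4} = -8 ⇒ A = - \frac{17}{4}.
So h(n) = - \frac{17 \cdot 3^{n}}{4} - \frac{n}{2} - \frac{15}{4}.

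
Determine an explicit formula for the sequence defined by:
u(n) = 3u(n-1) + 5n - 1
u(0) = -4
First-order linear with linear forcing.
Homogeneous solution: u_h(n) = A·(3)^n.
Try particular u_p(n) = pn + q. Substituting:
  pn + q = 3(p(n-1) + q) + 5n - 1.
Matching the n-coefficient: p = 3p + 5 ⇒ p = - \frac{5}{2}.
Matching constants: q = -3p + 3q - 1 ⇒ q = - \frac{13}{4}.
General: u(n) = A·(3)^n - \frac{5 n}{2} - \frac{13}{4}.
Apply u(0) = -4: A - \frac{13}{4} = -4 ⇒ A = - \frac{3}{4}.
So u(n) = - \frac{3 \cdot 3^{n}}{4} - \frac{5 n}{2} - \frac{13}{4}.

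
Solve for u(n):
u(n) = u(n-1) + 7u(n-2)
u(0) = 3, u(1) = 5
Characteristic equation: x² - x - 7 = 0.
Discriminant Δ = (1)² + 4·(7) = 29.
Roots r₁,₂ = (1 ± √29)/2, so r₁ = \frac{1}{2} + \frac{\sqrt{29}}{2}, r₂ = \frac{1}{2} - \frac{\sqrt{29}}{2}.
General solution: u(n) = A·r₁^n + B·r₂^n.
From the initial conditions, A + B = 3 and r₁A + r₂B = 5.
Since r₁ - r₂ = √29: A = (5 - (3)r₂)/√29 = \frac{7 \sqrt{29}}{58} + \frac{3}{2}, and B = 3 - A = \frac{3}{2} - \frac{7 \sqrt{29}}{58}.
So u(n) = \left(\frac{7 \sqrt{29}}{58} + \frac{3}{2}\right)\left(\frac{1}{2} + \frac{\sqrt{29}}{2}\right)^n + \left(\frac{3}{2} - \frac{7 \sqrt{29}}{58}\right)\left(\frac{1}{2} - \frac{\sqrt{29}}{2}\right)^n.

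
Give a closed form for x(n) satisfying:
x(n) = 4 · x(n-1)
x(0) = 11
Pure geometric recurrence with ratio 4.
By induction x(n) = x(0) · (4)^n = 11 \cdot 4^{n}.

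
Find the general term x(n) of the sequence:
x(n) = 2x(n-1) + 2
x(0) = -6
First-order linear non-homogeneous.
Homogeneous solution: x_h(n) = A·(2)^n.
Try constant particular solution x_p = K: K = 2K + 2 ⇒ K = -2.
General: x(n) = A·(2)^n - 2.
Apply x(0) = -6: A - 2 = -6 ⇒ A = -4.
So x(n) = - 4 \cdot 2^{n} - 2.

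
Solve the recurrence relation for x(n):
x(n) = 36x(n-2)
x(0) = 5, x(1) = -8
Characteristic equation: x² - 36 = 0, which factors as (x - (6))(x - (-6)) = 0.
Roots r₁ = 6, r₂ = -6 (distinct).
General solution: x(n) = A·(6)^n + B·(-6)^n.
From x(0) = 5: A + B = 5.
From x(1) = -8: 6A - 6B = -8.
Solving: A = \frac{11}{6}, B = \frac{19}{6}.
So x(n) = \frac{19 \left(-6\right)^{n}}{6} + \frac{11 \cdot 6^{n}}{6}.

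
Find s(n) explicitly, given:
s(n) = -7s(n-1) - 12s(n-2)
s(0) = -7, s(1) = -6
Characteristic equation: x² + 7x + 12 = 0, which factors as (x - (-4))(x - (-3)) = 0.
Roots r₁ = -4, r₂ = -3 (distinct).
General solution: s(n) = A·(-4)^n + B·(-3)^n.
From s(0) = -7: A + B = -7.
From s(1) = -6: -4A - 3B = -6.
Solving: A = 27, B = -34.
So s(n) = - 34 \left(-3\right)^{n} + 27 \left(-4\right)^{n}.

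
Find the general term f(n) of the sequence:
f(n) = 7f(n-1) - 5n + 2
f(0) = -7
First-order linear with linear forcing.
Homogeneous solution: f_h(n) = A·(7)^n.
Try particular f_p(n) = pn + q. Substituting:
  pn + q = 7(p(n-1) + q) - 5n + 2.
Matching the n-coefficient: p = 7p - 5 ⇒ p = \frac{5}{6}.
Matching constants: q = -7p + 7q + 2 ⇒ q = \frac{23}{36}.
General: f(n) = A·(7)^n + \frac{5 n}{6} + \frac{23}{36}.
Apply f(0) = -7: A + \frac{23}{36} = -7 ⇒ A = - \frac{275}{36}.
So f(n) = - \frac{275 \cdot 7^{n}}{36} + \frac{5 n}{6} + \frac{23}{36}.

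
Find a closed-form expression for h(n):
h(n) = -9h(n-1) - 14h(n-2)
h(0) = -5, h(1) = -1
Characteristic equation: x² + 9x + 14 = 0, which factors as (x - (-7))(x - (-2)) = 0.
Roots r₁ = -7, r₂ = -2 (distinct).
General solution: h(n) = A·(-7)^n + B·(-2)^n.
From h(0) = -5: A + B = -5.
From h(1) = -1: -7A - 2B = -1.
Solving: A = \frac{11}{5}, B = - \frac{36}{5}.
So h(n) = - \frac{36 \left(-2\right)^{n}}{5} + \frac{11 \left(-7\right)^{n}}{5}.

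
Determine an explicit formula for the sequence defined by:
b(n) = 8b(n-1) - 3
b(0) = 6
First-order linear non-homogeneous.
Homogeneous solution: b_h(n) = A·(8)^n.
Try constant particular solution b_p = K: K = 8K - 3 ⇒ K = \frac{3}{7}.
General: b(n) = A·(8)^n + \frac{3}{7}.
Apply b(0) = 6: A + \frac{3}{7} = 6 ⇒ A = \frac{39}{7}.
So b(n) = \frac{39 \cdot 8^{n}}{7} + \frac{3}{7}.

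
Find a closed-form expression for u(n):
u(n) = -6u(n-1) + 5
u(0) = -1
First-order linear non-homogeneous.
Homogeneous solution: u_h(n) = A·(-6)^n.
Try constant particular solution u_p = K: K = -6K + 5 ⇒ K = \frac{5}{7}.
General: u(n) = A·(-6)^n + \frac{5}{7}.
Apply u(0) = -1: A + \frac{5}{7} = -1 ⇒ A = - \frac{12}{7}.
So u(n) = \frac{5}{7} - \frac{12 \left(-6\right)^{n}}{7}.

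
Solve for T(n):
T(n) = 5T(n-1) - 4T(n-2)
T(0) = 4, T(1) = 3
Characteristic equation: x² - 5x + 4 = 0, which factors as (x - (1))(x - (4)) = 0.
Roots r₁ = 1, r₂ = 4 (distinct).
General solution: T(n) = A·(1)^n + B·(4)^n.
From T(0) = 4: A + B = 4.
From T(1) = 3: A + 4B = 3.
Solving: A = \frac{13}{3}, B = - \frac{1}{3}.
So T(n) = \frac{13}{3} - \frac{4^{n}}{3}.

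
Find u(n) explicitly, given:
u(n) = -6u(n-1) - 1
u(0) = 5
First-order linear non-homogeneous.
Homogeneous solution: u_h(n) = A·(-6)^n.
Try constant particular solution u_p = K: K = -6K - 1 ⇒ K = - \frac{1}{7}.
General: u(n) = A·(-6)^n - \frac{1}{7}.
Apply u(0) = 5: A - \frac{1}{7} = 5 ⇒ A = \frac{36}{7}.
So u(n) = \frac{36 \left(-6\right)^{n}}{7} - \frac{1}{7}.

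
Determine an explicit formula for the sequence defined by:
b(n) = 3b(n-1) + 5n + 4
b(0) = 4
First-order linear with linear forcing.
Homogeneous solution: b_h(n) = A·(3)^n.
Try particular b_p(n) = pn + q. Substituting:
  pn + q = 3(p(n-1) + q) + 5n + 4.
Matching the n-coefficient: p = 3p + 5 ⇒ p = - \frac{5}{2}.
Matching constants: q = -3p + 3q + 4 ⇒ q = - \frac{23}{4}.
General: b(n) = A·(3)^n - \frac{5 n}{2} - \frac{23}{4}.
Apply b(0) = 4: A - \frac{23}{4} = 4 ⇒ A = \frac{39}{4}.
So b(n) = \frac{39 \cdot 3^{n}}{4} - \frac{5 n}{2} - \frac{23}{4}.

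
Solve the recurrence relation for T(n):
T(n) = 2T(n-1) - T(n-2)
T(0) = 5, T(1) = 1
Characteristic equation: x² - 2x + 1 = 0, which is (x - (1))².
Repeated root r = 1.
General solution: T(n) = (A + Bn)·(1)^n.
From T(0) = 5: A = 5.
From T(1) = 1: (A + B)·(1) = 1 ⇒ B = -4.
So T(n) = \left(5 - 4 n\right) \cdot (1)^n.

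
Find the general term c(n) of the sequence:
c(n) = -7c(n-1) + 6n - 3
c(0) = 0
First-order linear with linear forcing.
Homogeneous solution: c_h(n) = A·(-7)^n.
Try particular c_p(n) = pn + q. Substituting:
  pn + q = -7(p(n-1) + q) + 6n - 3.
Matching the n-coefficient: p = -7p + 6 ⇒ p = \frac{3}{4}.
Matching constants: q = 7p - 7q - 3 ⇒ q = \frac{9}{32}.
General: c(n) = A·(-7)^n + \frac{3 n}{4} + \frac{9}{32}.
Apply c(0) = 0: A + \frac{9}{32} = 0 ⇒ A = - \frac{9}{32}.
So c(n) = - \frac{9 \left(-7\right)^{n}}{32} + \frac{3 n}{4} + \frac{9}{32}.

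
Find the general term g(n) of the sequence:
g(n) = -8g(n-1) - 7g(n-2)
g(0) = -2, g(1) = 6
Characteristic equation: x² + 8x + 7 = 0, which factors as (x - (-7))(x - (-1)) = 0.
Roots r₁ = -7, r₂ = -1 (distinct).
General solution: g(n) = A·(-7)^n + B·(-1)^n.
From g(0) = -2: A + B = -2.
From g(1) = 6: -7A - B = 6.
Solving: A = - \frac{2}{3}, B = - \frac{4}{3}.
So g(n) = - \frac{4 \left(-1\right)^{n}}{3} - \frac{2 \left(-7\right)^{n}}{3}.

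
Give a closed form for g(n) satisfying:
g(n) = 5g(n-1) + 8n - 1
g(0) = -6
First-order linear with linear forcing.
Homogeneous solution: g_h(n) = A·(5)^n.
Try particular g_p(n) = pn + q. Substituting:
  pn + q = 5(p(n-1) + q) + 8n - 1.
Matching the n-coefficient: p = 5p + 8 ⇒ p = -2.
Matching constants: q = -5p + 5q - 1 ⇒ q = - \frac{9}{4}.
General: g(n) = A·(5)^n - 2 n - \frac{9}{4}.
Apply g(0) = -6: A - \frac{9}{4} = -6 ⇒ A = - \frac{15}{4}.
So g(n) = - \frac{15 \cdot 5^{n}}{4} - 2 n - \frac{9}{4}.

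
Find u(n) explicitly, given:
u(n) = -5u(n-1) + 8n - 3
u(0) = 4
First-order linear with linear forcing.
Homogeneous solution: u_h(n) = A·(-5)^n.
Try particular u_p(n) = pn + q. Substituting:
  pn + q = -5(p(n-1) + q) + 8n - 3.
Matching the n-coefficient: p = -5p + 8 ⇒ p = \frac{4}{3}.
Matching constants: q = 5p - 5q - 3 ⇒ q = \frac{11}{18}.
General: u(n) = A·(-5)^n + \frac{4 n}{3} + \frac{11}{18}.
Apply u(0) = 4: A + \frac{11}{18} = 4 ⇒ A = \frac{61}{18}.
So u(n) = \frac{61 \left(-5\right)^{n}}{18} + \frac{4 n}{3} + \frac{11}{18}.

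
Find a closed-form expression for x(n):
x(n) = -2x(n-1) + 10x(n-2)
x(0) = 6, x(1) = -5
Characteristic equation: x² + 2x - 10 = 0.
Discriminant Δ = (-2)² + 4·(10) = 44.
Roots r₁,₂ = (-2 ± √44)/2, so r₁ = -1 + \sqrt{11}, r₂ = - \sqrt{11} - 1.
General solution: x(n) = A·r₁^n + B·r₂^n.
From the initial conditions, A + B = 6 and r₁A + r₂B = -5.
Since r₁ - r₂ = √44: A = (-5 - (6)r₂)/√44 = \frac{\sqrt{11}}{22} + 3, and B = 6 - A = 3 - \frac{\sqrt{11}}{22}.
So x(n) = \left(\frac{\sqrt{11}}{22} + 3\right)\left(-1 + \sqrt{11}\right)^n + \left(3 - \frac{\sqrt{11}}{22}\right)\left(- \sqrt{11} - 1\right)^n.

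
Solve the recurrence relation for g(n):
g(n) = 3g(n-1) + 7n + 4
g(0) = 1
First-order linear with linear forcing.
Homogeneous solution: g_h(n) = A·(3)^n.
Try particular g_p(n) = pn + q. Substituting:
  pn + q = 3(p(n-1) + q) + 7n + 4.
Matching the n-coefficient: p = 3p + 7 ⇒ p = - \frac{7}{2}.
Matching constants: q = -3p + 3q + 4 ⇒ q = - \frac{29}{4}.
General: g(n) = A·(3)^n - \frac{7 n}{2} - \frac{29}{4}.
Apply g(0) = 1: A - \frac{29}{4} = 1 ⇒ A = \frac{33}{4}.
So g(n) = \frac{33 \cdot 3^{n}}{4} - \frac{7 n}{2} - \frac{29}{4}.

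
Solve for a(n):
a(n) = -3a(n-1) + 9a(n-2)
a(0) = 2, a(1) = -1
Characteristic equation: x² + 3x - 9 = 0.
Discriminant Δ = (-3)² + 4·(9) = 45.
Roots r₁,₂ = (-3 ± √45)/2, so r₁ = - \frac{3}{2} + \frac{3 \sqrt{5}}{2}, r₂ = - \frac{3 \sqrt{5}}{2} - \frac{3}{2}.
General solution: a(n) = A·r₁^n + B·r₂^n.
From the initial conditions, A + B = 2 and r₁A + r₂B = -1.
Since r₁ - r₂ = √45: A = (-1 - (2)r₂)/√45 = \frac{2 \sqrt{5}}{15} + 1, and B = 2 - A = 1 - \frac{2 \sqrt{5}}{15}.
So a(n) = \left(\frac{2 \sqrt{5}}{15} + 1\right)\left(- \frac{3}{2} + \frac{3 \sqrt{5}}{2}\right)^n + \left(1 - \frac{2 \sqrt{5}}{15}\right)\left(- \frac{3 \sqrt{5}}{2} - \frac{3}{2}\right)^n.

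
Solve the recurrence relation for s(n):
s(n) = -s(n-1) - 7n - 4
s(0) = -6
First-order linear with linear forcing.
Homogeneous solution: s_h(n) = A·(-1)^n.
Try particular s_p(n) = pn + q. Substituting:
  pn + q = -(p(n-1) + q) - 7n - 4.
Matching the n-coefficient: p = -p - 7 ⇒ p = - \frac{7}{2}.
Matching constants: q = p - q - 4 ⇒ q = - \frac{15}{4}.
General: s(n) = A·(-1)^n - \frac{7 n}{2} - \frac{15}{4}.
Apply s(0) = -6: A - \frac{15}{4} = -6 ⇒ A = - \frac{9}{4}.
So s(n) = - \frac{9 \left(-1\right)^{n}}{4} - \frac{7 n}{2} - \frac{15}{4}.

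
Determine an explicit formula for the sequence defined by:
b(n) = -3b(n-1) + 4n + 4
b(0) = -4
First-order linear with linear forcing.
Homogeneous solution: b_h(n) = A·(-3)^n.
Try particular b_p(n) = pn + q. Substituting:
  pn + q = -3(p(n-1) + q) + 4n + 4.
Matching the n-coefficient: p = -3p + 4 ⇒ p = 1.
Matching constants: q = 3p - 3q + 4 ⇒ q = \frac{7}{4}.
General: b(n) = A·(-3)^n + n + \frac{7}{4}.
Apply b(0) = -4: A + \frac{7}{4} = -4 ⇒ A = - \frac{23}{4}.
So b(n) = - \frac{23 \left(-3\right)^{n}}{4} + n + \frac{7}{4}.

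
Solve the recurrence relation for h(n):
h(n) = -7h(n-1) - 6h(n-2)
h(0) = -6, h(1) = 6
Characteristic equation: x² + 7x + 6 = 0, which factors as (x - (-1))(x - (-6)) = 0.
Roots r₁ = -1, r₂ = -6 (distinct).
General solution: h(n) = A·(-1)^n + B·(-6)^n.
From h(0) = -6: A + B = -6.
From h(1) = 6: -A - 6B = 6.
Solving: A = -6, B = 0.
So h(n) = - 6 \left(-1\right)^{n}.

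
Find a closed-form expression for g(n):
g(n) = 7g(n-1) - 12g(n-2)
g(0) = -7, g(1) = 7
Characteristic equation: x² - 7x + 12 = 0, which factors as (x - (3))(x - (4)) = 0.
Roots r₁ = 3, r₂ = 4 (distinct).
General solution: g(n) = A·(3)^n + B·(4)^n.
From g(0) = -7: A + B = -7.
From g(1) = 7: 3A + 4B = 7.
Solving: A = -35, B = 28.
So g(n) = - 35 \cdot 3^{n} + 28 \cdot 4^{n}.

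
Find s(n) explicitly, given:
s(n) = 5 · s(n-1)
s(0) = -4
Pure geometric recurrence with ratio 5.
By induction s(n) = s(0) · (5)^n = - 4 \cdot 5^{n}.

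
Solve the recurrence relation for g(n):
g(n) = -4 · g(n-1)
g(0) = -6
Pure geometric recurrence with ratio -4.
By induction g(n) = g(0) · (-4)^n = - 6 \left(-4\right)^{n}.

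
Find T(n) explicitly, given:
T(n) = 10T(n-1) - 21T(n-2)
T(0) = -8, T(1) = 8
Characteristic equation: x² - 10x + 21 = 0, which factors as (x - (3))(x - (7)) = 0.
Roots r₁ = 3, r₂ = 7 (distinct).
General solution: T(n) = A·(3)^n + B·(7)^n.
From T(0) = -8: A + B = -8.
From T(1) = 8: 3A + 7B = 8.
Solving: A = -16, B = 8.
So T(n) = - 16 \cdot 3^{n} + 8 \cdot 7^{n}.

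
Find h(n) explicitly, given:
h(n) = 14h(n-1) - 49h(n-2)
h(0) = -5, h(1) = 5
Characteristic equation: x² - 14x + 49 = 0, which is (x - (7))².
Repeated root r = 7.
General solution: h(n) = (A + Bn)·(7)^n.
From h(0) = -5: A = -5.
From h(1) = 5: (A + B)·(7) = 5 ⇒ B = \frac{40}{7}.
So h(n) = \left(\frac{40 n}{7} - 5\right) \cdot (7)^n.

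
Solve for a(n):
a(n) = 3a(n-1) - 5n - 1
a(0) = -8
First-order linear with linear forcing.
Homogeneous solution: a_h(n) = A·(3)^n.
Try particular a_p(n) = pn + q. Substituting:
  pn + q = 3(p(n-1) + q) - 5n - 1.
Matching the n-coefficient: p = 3p - 5 ⇒ p = \frac{5}{2}.
Matching constants: q = -3p + 3q - 1 ⇒ q = \frac{17}{4}.
General: a(n) = A·(3)^n + \frac{5 n}{2} + \frac{17}{4}.
Apply a(0) = -8: A + \frac{17}{4} = -8 ⇒ A = - \frac{49}{4}.
So a(n) = - \frac{49 \cdot 3^{n}}{4} + \frac{5 n}{2} + \frac{17}{4}.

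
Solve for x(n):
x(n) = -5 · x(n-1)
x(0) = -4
Pure geometric recurrence with ratio -5.
By induction x(n) = x(0) · (-5)^n = - 4 \left(-5\right)^{n}.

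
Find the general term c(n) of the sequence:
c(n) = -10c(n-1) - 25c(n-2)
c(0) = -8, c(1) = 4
Characteristic equation: x² + 10x + 25 = 0, which is (x - (-5))².
Repeated root r = -5.
General solution: c(n) = (A + Bn)·(-5)^n.
From c(0) = -8: A = -8.
From c(1) = 4: (A + B)·(-5) = 4 ⇒ B = \frac{36}{5}.
So c(n) = \left(\frac{36 n}{5} - 8\right) \cdot (-5)^n.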